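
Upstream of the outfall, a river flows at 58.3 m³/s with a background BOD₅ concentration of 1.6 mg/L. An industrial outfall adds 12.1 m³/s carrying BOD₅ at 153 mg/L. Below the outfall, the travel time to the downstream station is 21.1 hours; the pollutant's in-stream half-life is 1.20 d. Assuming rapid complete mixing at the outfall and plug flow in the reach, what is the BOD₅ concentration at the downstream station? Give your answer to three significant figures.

16.6 mg/L

Mixed concentration C = ΣQC/ΣQ = (58.30·1.600 + 12.10·153.0) / 70.40 = 1945/70.40 = 27.62 mg/L.
Half-life 1.20 d → k = ln 2 / 1.20 = 0.5776 d⁻¹.
Decay over the reach: 27.62·exp(−kt) = 27.62·0.6018 = 16.62 mg/L.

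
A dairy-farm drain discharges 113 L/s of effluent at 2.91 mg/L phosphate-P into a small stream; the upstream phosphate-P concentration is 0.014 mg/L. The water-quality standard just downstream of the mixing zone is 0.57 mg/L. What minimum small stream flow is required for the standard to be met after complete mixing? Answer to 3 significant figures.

Set C_mix = 0.57: (Q·0.01400 + 113.0·2.910) / (Q + 113.0) = 0.57
→ Q = 113.0·(2.910 − 0.57)/(0.57 − 0.01400) = 475.6 L/s.

476 L/s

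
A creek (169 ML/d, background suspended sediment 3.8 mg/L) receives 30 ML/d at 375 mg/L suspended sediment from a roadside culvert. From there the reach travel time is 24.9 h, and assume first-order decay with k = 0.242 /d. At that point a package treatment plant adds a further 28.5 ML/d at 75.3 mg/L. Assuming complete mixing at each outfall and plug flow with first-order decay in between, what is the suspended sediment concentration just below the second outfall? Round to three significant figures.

50.1 mg/L

After mixing, C = (169.0·3.800 + 30.00·375.0) / 199.0 = 11890/199.0 = 59.76 mg/L; combined flow 199.0 ML/d.
After decay, C = 59.76 × e^(−kt) = 59.76 × 0.7780 = 46.49 mg/L.
At the second outfall, C = (199.0·46.49 + 28.50·75.30) / (199.0 + 28.50) = 50.10 mg/L.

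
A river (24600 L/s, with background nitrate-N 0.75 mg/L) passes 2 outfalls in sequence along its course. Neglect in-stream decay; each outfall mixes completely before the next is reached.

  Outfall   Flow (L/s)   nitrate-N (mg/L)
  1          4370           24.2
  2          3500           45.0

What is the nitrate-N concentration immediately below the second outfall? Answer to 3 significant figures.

8.68 mg/L

Below outfall 1: Q → 28970 L/s, C = (24600·0.7500 + 4370·24.20)/28970 = 4.287 mg/L.
Below outfall 2: Q → 32470 L/s, C = (28970·4.287 + 3500·45.00)/32470 = 8.676 mg/L.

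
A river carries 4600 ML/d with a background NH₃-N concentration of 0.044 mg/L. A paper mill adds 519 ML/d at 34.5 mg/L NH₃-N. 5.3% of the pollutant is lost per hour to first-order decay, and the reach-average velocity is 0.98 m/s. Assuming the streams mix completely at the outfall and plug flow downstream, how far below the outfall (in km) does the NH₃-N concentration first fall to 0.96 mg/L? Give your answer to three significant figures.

Flow-weighted average: C = (4600·0.04400 + 519.0·34.50) / 5119 = 18110/5119 = 3.537 mg/L.
5.3%/h lost → k = −ln(1 − 0.053) = 0.05446 h⁻¹.
Set 3.537·exp(−k·t) = 0.96 → t = ln(3.537/0.96)/k = 86220 s = 23.95 h.
Distance = v·t = 0.98·86220 = 84490 m = 84.49 km.

84.5 km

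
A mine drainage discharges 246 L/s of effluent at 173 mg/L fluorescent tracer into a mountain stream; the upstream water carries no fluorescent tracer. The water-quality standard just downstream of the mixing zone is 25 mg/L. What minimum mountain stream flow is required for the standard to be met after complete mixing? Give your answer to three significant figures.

Set C_mix = 25: (Q·0 + 246.0·173.0) / (Q + 246.0) = 25
→ Q = 246.0·(173.0 − 25)/(25 − 0) = 1456 L/s.

1460 L/s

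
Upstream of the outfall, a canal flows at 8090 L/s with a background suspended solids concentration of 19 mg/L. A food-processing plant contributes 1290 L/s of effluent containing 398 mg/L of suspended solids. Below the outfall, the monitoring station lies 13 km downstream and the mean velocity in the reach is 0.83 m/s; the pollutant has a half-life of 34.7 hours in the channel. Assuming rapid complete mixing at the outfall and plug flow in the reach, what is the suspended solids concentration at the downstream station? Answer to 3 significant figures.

65.2 mg/L

Flow-weighted average: C = (8090·19.00 + 1290·398.0) / 9380 = 667100/9380 = 71.12 mg/L.
Travel time t = 13·1000 / 0.83 = 15660 s = 4.351 h.
Half-life 34.7 h → k = ln 2 / 34.7 = 0.01998 h⁻¹ = 0.4794 d⁻¹.
First-order decay: C = 71.12·exp(−k·t) = 71.12·0.9168 = 65.20 mg/L.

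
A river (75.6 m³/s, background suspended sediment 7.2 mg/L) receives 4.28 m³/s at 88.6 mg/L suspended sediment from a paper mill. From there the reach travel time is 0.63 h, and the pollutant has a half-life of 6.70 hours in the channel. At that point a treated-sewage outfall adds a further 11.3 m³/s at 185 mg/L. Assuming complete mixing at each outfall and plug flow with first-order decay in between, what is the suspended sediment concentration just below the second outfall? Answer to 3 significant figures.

Conservation of mass: C = (75.60·7.200 + 4.280·88.60) / 79.88 = 923.5/79.88 = 11.56 mg/L; combined flow 79.88 m³/s.
Half-life 6.70 h → k = ln 2 / 6.70 = 0.1035 h⁻¹ = 2.483 d⁻¹.
First-order decay: C = 11.56·exp(−k·t) = 11.56·0.9369 = 10.83 mg/L.
Second outfall: C = (79.88·10.83 + 11.30·185.0)/91.18 = 32.42 mg/L.

32.4 mg/L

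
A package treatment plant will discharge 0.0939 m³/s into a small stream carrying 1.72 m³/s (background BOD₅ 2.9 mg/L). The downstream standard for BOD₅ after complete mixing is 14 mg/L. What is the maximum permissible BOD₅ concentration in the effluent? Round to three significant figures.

At the limit, (Qr·Cr + Qe·Cₑ)/(Qr + Qe) = 14:
Cₑ = (1.814·14 − 1.720·2.900) / 0.09390 = 217.3 mg/L.

217 mg/L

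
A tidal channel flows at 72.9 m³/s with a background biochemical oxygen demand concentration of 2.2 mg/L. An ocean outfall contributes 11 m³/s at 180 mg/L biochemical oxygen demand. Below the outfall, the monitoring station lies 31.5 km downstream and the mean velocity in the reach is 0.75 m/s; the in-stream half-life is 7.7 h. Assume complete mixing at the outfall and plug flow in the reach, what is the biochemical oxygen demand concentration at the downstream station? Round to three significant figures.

Mass balance: C = (72.90·2.200 + 11.00·180.0) / 83.90 = 2140/83.90 = 25.51 mg/L.
Travel time t = 31.5·1000 / 0.75 = 42000 s = 11.67 h.
Half-life 7.7 h → k = ln 2 / 7.7 = 0.09002 h⁻¹ = 2.160 d⁻¹.
Applying C = C₀e^(−kt): 25.51 × 0.3499 = 8.925 mg/L.

8.93 mg/L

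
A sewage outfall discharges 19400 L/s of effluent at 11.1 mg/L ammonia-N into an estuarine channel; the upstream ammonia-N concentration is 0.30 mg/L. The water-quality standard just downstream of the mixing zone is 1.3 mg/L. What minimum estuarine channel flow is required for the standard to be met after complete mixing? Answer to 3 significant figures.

190000 L/s

Set C_mix = 1.3: (Q·0.3000 + 19400·11.10) / (Q + 19400) = 1.3
→ Q = 19400·(11.10 − 1.3)/(1.3 − 0.3000) = 190100 L/s.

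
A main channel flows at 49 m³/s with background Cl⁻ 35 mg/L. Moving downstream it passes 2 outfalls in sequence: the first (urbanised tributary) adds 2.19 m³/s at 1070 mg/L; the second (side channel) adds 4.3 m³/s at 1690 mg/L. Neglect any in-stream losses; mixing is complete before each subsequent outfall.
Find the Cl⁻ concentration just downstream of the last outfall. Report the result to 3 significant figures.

After outfall 1: Q = 49.00 + 2.190 = 51.19 m³/s; C = (49.00·35.00 + 2.190·1070)/51.19 = 79.28 mg/L.
After outfall 2: Q = 51.19 + 4.300 = 55.49 m³/s; C = (51.19·79.28 + 4.300·1690)/55.49 = 204.1 mg/L.

204 mg/L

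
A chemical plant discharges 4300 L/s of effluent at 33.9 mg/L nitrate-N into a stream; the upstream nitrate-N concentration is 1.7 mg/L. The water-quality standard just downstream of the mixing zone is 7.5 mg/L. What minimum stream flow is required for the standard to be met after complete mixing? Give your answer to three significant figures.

Set C_mix = 7.5: (Q·1.700 + 4300·33.90) / (Q + 4300) = 7.5
→ Q = 4300·(33.90 − 7.5)/(7.5 − 1.700) = 19570 L/s.

19600 L/s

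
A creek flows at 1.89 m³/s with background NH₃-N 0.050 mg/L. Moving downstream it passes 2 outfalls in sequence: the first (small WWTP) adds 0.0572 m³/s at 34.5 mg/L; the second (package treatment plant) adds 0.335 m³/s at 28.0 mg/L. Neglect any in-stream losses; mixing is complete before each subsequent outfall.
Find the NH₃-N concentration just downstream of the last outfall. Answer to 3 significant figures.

Outfall 1: combined Q = 1.947 m³/s; C = (1.890·0.05000 + 0.05720·34.50)/1.947 = 1.062 mg/L.
Outfall 2: combined Q = 2.282 m³/s; C = (1.947·1.062 + 0.3350·28.00)/2.282 = 5.016 mg/L.

5.02 mg/L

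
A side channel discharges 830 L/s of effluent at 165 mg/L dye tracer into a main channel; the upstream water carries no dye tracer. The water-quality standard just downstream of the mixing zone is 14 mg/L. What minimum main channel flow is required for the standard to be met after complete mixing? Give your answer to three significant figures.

8950 L/s

Set C_mix = 14: (Q·0 + 830.0·165.0) / (Q + 830.0) = 14
→ Q = 830.0·(165.0 − 14)/(14 − 0) = 8952 L/s.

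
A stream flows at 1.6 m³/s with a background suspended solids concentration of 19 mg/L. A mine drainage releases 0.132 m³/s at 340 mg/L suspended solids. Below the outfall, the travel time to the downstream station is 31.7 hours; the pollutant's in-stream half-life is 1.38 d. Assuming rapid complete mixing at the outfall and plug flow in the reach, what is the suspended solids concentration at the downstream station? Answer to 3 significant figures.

22.4 mg/L

Conservation of mass: C = (1.600·19.00 + 0.1320·340.0) / 1.732 = 75.28/1.732 = 43.46 mg/L.
Half-life 1.38 d → k = ln 2 / 1.38 = 0.5023 d⁻¹.
After decay, C = 43.46 × e^(−kt) = 43.46 × 0.5151 = 22.39 mg/L.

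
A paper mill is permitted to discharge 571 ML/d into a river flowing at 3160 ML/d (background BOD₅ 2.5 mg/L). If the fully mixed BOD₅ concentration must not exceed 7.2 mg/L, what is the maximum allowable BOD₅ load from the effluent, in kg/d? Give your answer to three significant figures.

19000 kg/d

Mass balance at the limit: 3160·2.500 + 571.0·Cₑ = 3731·7.2 → Cₑ = 33.21 mg/L.
571.0 ML/d = 6.609 m³/s. Load = 6.609 m³/s × 33.21 g/m³ × 86 400 s/d = 18960 kg/d.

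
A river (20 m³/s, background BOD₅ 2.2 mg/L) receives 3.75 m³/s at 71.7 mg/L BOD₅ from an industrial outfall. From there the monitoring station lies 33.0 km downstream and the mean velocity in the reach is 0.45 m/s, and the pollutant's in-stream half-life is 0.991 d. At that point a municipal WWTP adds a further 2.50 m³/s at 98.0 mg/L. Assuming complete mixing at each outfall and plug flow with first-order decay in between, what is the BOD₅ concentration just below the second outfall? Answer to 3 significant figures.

15.9 mg/L

Flow-weighted average: C = (20.00·2.200 + 3.750·71.70) / 23.75 = 312.9/23.75 = 13.17 mg/L; combined flow 23.75 m³/s.
Travel time t = 33.0·1000 / 0.45 = 73330 s = 20.37 h.
Half-life 0.991 d → k = ln 2 / 0.991 = 0.6994 d⁻¹.
Applying C = C₀e^(−kt): 13.17 × 0.5523 = 7.276 mg/L.
Second outfall: C = (23.75·7.276 + 2.500·98.00)/26.25 = 15.92 mg/L.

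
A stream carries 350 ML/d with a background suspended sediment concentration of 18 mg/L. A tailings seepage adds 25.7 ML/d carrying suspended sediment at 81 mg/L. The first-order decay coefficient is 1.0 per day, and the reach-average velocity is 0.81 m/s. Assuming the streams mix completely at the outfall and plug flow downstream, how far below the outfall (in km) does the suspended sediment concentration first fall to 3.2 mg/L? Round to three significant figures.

136 km

After mixing, C = (350.0·18.00 + 25.70·81.00) / 375.7 = 8382/375.7 = 22.31 mg/L.
Set 22.31·exp(−k·t) = 3.2 → t = ln(22.31/3.2)/k = 167800 s = 46.60 h.
Distance = v·t = 0.81·167800 = 135900 m = 135.9 km.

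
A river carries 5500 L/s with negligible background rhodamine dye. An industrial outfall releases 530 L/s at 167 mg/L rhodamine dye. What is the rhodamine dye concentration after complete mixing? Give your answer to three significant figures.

14.7 mg/L

Conservation of mass: C = (5500·0 + 530.0·167.0) / 6030 = 88510/6030 = 14.68 mg/L.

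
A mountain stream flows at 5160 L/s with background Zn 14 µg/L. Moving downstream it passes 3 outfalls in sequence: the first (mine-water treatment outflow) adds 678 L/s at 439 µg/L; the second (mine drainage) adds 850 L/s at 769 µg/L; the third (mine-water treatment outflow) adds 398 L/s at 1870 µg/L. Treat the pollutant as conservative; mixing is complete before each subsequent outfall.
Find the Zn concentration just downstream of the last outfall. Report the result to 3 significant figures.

249 µg/L

Below outfall 1: Q → 5838 L/s, C = (5160·14.00 + 678.0·439.0)/5838 = 63.36 µg/L.
Below outfall 2: Q → 6688 L/s, C = (5838·63.36 + 850.0·769.0)/6688 = 153.0 µg/L.
Below outfall 3: Q → 7086 L/s, C = (6688·153.0 + 398.0·1870)/7086 = 249.5 µg/L.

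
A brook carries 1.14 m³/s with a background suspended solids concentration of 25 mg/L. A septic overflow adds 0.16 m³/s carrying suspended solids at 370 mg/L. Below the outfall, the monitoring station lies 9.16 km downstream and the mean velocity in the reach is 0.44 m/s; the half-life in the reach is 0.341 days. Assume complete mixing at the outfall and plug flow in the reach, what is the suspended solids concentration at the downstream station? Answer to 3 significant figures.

41.3 mg/L

Mixed concentration C = ΣQC/ΣQ = (1.140·25.00 + 0.1600·370.0) / 1.300 = 87.70/1.300 = 67.46 mg/L.
Travel time t = 9.16·1000 / 0.44 = 20820 s = 5.783 h.
Half-life 0.341 d → k = ln 2 / 0.341 = 2.033 d⁻¹.
Applying C = C₀e^(−kt): 67.46 × 0.6128 = 41.34 mg/L.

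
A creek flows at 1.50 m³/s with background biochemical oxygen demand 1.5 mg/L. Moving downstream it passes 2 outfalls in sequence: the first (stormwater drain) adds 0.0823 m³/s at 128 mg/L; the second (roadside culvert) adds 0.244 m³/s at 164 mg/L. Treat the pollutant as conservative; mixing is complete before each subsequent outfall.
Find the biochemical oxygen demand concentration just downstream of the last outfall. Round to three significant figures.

28.9 mg/L

Below outfall 1: Q → 1.582 m³/s, C = (1.500·1.500 + 0.08230·128.0)/1.582 = 8.080 mg/L.
Below outfall 2: Q → 1.826 m³/s, C = (1.582·8.080 + 0.2440·164.0)/1.826 = 28.91 mg/L.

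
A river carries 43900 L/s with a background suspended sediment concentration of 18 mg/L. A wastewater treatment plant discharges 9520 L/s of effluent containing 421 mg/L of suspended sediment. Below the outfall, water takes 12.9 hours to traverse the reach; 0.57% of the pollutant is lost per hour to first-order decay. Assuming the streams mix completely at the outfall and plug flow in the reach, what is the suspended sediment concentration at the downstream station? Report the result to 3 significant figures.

Flow-weighted average: C = (43900·18.00 + 9520·421.0) / 53420 = 4798000/53420 = 89.82 mg/L.
0.57%/h lost → k = −ln(1 − 0.0057) = 0.005716 h⁻¹.
Applying C = C₀e^(−kt): 89.82 × 0.9289 = 83.43 mg/L.

83.4 mg/L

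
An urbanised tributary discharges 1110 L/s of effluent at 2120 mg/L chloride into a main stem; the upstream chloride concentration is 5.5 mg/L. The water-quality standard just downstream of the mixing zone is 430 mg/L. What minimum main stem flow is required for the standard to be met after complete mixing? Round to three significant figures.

4420 L/s

Set C_mix = 430: (Q·5.500 + 1110·2120) / (Q + 1110) = 430
→ Q = 1110·(2120 − 430)/(430 − 5.500) = 4419 L/s.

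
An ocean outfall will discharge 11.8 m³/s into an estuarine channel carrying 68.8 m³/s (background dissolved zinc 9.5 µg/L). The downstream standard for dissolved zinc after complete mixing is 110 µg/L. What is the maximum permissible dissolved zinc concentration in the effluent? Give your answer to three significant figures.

At the limit, (Qr·Cr + Qe·Cₑ)/(Qr + Qe) = 110:
Cₑ = (80.60·110 − 68.80·9.500) / 11.80 = 696.0 µg/L.

696 µg/L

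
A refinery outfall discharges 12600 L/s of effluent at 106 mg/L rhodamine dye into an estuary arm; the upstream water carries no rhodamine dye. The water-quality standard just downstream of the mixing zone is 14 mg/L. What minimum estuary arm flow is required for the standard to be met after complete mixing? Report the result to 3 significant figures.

Set C_mix = 14: (Q·0 + 12600·106.0) / (Q + 12600) = 14
→ Q = 12600·(106.0 − 14)/(14 − 0) = 82800 L/s.

82800 L/s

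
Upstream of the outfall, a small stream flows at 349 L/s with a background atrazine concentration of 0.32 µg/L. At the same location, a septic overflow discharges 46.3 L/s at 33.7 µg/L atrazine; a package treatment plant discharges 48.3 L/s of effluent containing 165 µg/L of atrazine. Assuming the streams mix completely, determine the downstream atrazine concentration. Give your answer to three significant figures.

21.7 µg/L

Conservation of mass: C = (349.0·0.3200 + 46.30·33.70 + 48.30·165.0) / 443.6 = 9641/443.6 = 21.73 µg/L.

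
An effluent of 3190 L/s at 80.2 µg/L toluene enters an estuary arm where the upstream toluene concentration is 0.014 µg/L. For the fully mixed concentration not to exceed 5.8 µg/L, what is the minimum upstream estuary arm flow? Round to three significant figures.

41000 L/s

Set C_mix = 5.8: (Q·0.01400 + 3190·80.20) / (Q + 3190) = 5.8
→ Q = 3190·(80.20 − 5.8)/(5.8 − 0.01400) = 41020 L/s.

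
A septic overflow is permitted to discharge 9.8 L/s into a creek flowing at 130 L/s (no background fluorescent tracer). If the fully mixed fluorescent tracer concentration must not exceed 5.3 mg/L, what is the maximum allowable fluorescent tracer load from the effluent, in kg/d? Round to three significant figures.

Mass balance at the limit: 130.0·0 + 9.800·Cₑ = 139.8·5.3 → Cₑ = 75.61 mg/L.
9.800 L/s = 0.009800 m³/s. Load = 0.009800 m³/s × 75.61 g/m³ × 86 400 s/d = 64.02 kg/d.

64.0 kg/d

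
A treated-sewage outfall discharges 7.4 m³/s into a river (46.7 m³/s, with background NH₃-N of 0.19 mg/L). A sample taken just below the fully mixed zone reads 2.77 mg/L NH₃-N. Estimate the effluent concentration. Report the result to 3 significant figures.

Mass balance: 46.70·0.1900 + 7.400·Cₑ = 54.10·2.770
→ Cₑ = (54.10·2.770 − 46.70·0.1900) / 7.400 = 19.05 mg/L.

19.1 mg/L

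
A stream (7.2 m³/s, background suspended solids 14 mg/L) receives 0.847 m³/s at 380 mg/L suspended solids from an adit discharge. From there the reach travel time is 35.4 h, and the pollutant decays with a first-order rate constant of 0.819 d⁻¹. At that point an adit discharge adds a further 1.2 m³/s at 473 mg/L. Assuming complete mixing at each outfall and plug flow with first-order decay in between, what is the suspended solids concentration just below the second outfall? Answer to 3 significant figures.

Mass balance: C = (7.200·14.00 + 0.8470·380.0) / 8.047 = 422.7/8.047 = 52.52 mg/L; combined flow 8.047 m³/s.
Applying C = C₀e^(−kt): 52.52 × 0.2988 = 15.69 mg/L.
Second outfall: C = (8.047·15.69 + 1.200·473.0)/9.247 = 75.04 mg/L.

75.0 mg/L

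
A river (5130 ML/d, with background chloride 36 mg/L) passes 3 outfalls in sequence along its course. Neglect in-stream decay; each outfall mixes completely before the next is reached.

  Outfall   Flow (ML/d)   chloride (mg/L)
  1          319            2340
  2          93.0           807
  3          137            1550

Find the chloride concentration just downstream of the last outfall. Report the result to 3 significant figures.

215 mg/L

Outfall 1: combined Q = 5449 ML/d; C = (5130·36.00 + 319.0·2340)/5449 = 170.9 mg/L.
Outfall 2: combined Q = 5542 ML/d; C = (5449·170.9 + 93.00·807.0)/5542 = 181.6 mg/L.
Outfall 3: combined Q = 5679 ML/d; C = (5542·181.6 + 137.0·1550)/5679 = 214.6 mg/L.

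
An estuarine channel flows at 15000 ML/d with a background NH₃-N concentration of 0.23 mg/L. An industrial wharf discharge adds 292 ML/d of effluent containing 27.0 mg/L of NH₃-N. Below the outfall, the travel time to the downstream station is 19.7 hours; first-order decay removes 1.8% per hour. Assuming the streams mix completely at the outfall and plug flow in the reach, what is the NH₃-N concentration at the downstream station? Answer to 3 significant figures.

Mixed concentration C = ΣQC/ΣQ = (15000·0.2300 + 292.0·27.00) / 15290 = 11330/15290 = 0.7412 mg/L.
1.8%/h lost → k = −ln(1 − 0.018) = 0.01816 h⁻¹.
Decay over the reach: 0.7412·exp(−kt) = 0.7412·0.6992 = 0.5182 mg/L.

0.518 mg/L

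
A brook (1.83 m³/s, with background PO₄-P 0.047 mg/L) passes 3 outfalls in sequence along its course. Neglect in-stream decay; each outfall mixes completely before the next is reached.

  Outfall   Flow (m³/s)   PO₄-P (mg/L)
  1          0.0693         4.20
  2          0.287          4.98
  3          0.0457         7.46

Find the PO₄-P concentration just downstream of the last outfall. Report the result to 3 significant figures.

Below outfall 1: Q → 1.899 m³/s, C = (1.830·0.04700 + 0.06930·4.200)/1.899 = 0.1985 mg/L.
Below outfall 2: Q → 2.186 m³/s, C = (1.899·0.1985 + 0.2870·4.980)/2.186 = 0.8262 mg/L.
Below outfall 3: Q → 2.232 m³/s, C = (2.186·0.8262 + 0.04570·7.460)/2.232 = 0.9620 mg/L.

0.962 mg/L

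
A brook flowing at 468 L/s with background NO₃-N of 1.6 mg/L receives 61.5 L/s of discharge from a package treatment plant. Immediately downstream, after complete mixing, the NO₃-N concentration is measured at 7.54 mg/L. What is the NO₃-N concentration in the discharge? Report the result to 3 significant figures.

Mass balance: 468.0·1.600 + 61.50·Cₑ = 529.5·7.540
→ Cₑ = (529.5·7.540 − 468.0·1.600) / 61.50 = 52.74 mg/L.

52.7 mg/L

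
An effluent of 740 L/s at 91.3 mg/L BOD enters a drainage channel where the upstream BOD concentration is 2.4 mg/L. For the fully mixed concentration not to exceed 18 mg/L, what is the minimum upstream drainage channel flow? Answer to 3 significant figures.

Set C_mix = 18: (Q·2.400 + 740.0·91.30) / (Q + 740.0) = 18
→ Q = 740.0·(91.30 − 18)/(18 − 2.400) = 3477 L/s.

3480 L/s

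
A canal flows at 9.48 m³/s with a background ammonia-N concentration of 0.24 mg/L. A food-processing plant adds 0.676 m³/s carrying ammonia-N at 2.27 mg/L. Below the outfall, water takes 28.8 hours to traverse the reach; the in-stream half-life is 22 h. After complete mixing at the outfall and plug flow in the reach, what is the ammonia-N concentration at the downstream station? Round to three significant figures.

0.151 mg/L

Flow-weighted average: C = (9.480·0.2400 + 0.6760·2.270) / 10.16 = 3.810/10.16 = 0.3751 mg/L.
Half-life 22 h → k = ln 2 / 22 = 0.03151 h⁻¹ = 0.7562 d⁻¹.
First-order decay: C = 0.3751·exp(−k·t) = 0.3751·0.4036 = 0.1514 mg/L.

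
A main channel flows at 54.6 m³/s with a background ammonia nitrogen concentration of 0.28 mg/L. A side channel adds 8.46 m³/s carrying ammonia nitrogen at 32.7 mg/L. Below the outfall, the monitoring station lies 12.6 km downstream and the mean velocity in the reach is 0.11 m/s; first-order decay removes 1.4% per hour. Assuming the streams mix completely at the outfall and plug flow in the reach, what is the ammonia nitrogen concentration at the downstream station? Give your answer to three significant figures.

2.96 mg/L

Mass balance: C = (54.60·0.2800 + 8.460·32.70) / 63.06 = 291.9/63.06 = 4.629 mg/L.
Travel time t = 12.6·1000 / 0.11 = 114500 s = 31.82 h.
1.4%/h lost → k = −ln(1 − 0.014) = 0.01410 h⁻¹.
First-order decay: C = 4.629·exp(−k·t) = 4.629·0.6385 = 2.956 mg/L.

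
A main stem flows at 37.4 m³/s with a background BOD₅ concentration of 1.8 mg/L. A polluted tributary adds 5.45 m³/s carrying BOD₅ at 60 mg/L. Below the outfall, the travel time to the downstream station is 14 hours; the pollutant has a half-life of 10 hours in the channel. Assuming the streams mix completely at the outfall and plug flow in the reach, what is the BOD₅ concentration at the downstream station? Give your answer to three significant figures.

3.49 mg/L

Flow-weighted average: C = (37.40·1.800 + 5.450·60.00) / 42.85 = 394.3/42.85 = 9.202 mg/L.
Half-life 10 h → k = ln 2 / 10 = 0.06931 h⁻¹ = 1.664 d⁻¹.
After decay, C = 9.202 × e^(−kt) = 9.202 × 0.3789 = 3.487 mg/L.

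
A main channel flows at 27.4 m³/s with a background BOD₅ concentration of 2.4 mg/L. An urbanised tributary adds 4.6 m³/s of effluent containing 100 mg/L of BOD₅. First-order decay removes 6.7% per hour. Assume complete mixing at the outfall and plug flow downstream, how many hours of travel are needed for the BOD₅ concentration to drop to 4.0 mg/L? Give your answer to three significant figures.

Conservation of mass: C = (27.40·2.400 + 4.600·100.0) / 32.00 = 525.8/32.00 = 16.43 mg/L.
6.7%/h lost → k = −ln(1 − 0.067) = 0.06935 h⁻¹.
16.43·exp(−k·t) = 4.0 → t = ln(16.43/4.0)/k = 73340 s = 20.37 h.

20.4 h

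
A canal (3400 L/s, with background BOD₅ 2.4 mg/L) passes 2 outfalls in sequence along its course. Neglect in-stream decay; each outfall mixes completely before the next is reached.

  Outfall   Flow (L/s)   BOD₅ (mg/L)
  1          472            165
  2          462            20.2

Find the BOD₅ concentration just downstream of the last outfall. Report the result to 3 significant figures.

After outfall 1: Q = 3400 + 472.0 = 3872 L/s; C = (3400·2.400 + 472.0·165.0)/3872 = 22.22 mg/L.
After outfall 2: Q = 3872 + 462.0 = 4334 L/s; C = (3872·22.22 + 462.0·20.20)/4334 = 22.01 mg/L.

22.0 mg/L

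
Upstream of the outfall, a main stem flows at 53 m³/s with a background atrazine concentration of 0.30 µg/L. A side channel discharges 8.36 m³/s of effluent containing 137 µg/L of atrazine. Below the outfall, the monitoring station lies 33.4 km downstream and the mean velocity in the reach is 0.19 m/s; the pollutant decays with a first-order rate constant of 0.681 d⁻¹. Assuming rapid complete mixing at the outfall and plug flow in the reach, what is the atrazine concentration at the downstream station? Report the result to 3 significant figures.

Mass balance: C = (53.00·0.3000 + 8.360·137.0) / 61.36 = 1161/61.36 = 18.92 µg/L.
Travel time t = 33.4·1000 / 0.19 = 175800 s = 48.83 h.
First-order decay: C = 18.92·exp(−k·t) = 18.92·0.2502 = 4.735 µg/L.

4.73 µg/L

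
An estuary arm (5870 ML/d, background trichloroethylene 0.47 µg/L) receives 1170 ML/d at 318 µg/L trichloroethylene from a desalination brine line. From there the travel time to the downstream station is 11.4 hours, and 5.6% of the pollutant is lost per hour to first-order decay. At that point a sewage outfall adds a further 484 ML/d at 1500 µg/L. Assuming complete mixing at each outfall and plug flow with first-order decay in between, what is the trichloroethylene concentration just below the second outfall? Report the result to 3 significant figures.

Mixed concentration C = ΣQC/ΣQ = (5870·0.4700 + 1170·318.0) / 7040 = 374800/7040 = 53.24 µg/L; combined flow 7040 ML/d.
5.6%/h lost → k = −ln(1 − 0.056) = 0.05763 h⁻¹.
First-order decay: C = 53.24·exp(−k·t) = 53.24·0.5184 = 27.60 µg/L.
At the second outfall, C = (7040·27.60 + 484.0·1500) / (7040 + 484.0) = 122.3 µg/L.

122 µg/L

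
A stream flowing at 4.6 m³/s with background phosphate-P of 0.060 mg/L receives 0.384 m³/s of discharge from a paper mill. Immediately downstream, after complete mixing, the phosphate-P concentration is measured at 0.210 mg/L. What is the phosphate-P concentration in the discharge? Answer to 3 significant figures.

2.01 mg/L

Mass balance: 4.600·0.06000 + 0.3840·Cₑ = 4.984·0.2100
→ Cₑ = (4.984·0.2100 − 4.600·0.06000) / 0.3840 = 2.007 mg/L.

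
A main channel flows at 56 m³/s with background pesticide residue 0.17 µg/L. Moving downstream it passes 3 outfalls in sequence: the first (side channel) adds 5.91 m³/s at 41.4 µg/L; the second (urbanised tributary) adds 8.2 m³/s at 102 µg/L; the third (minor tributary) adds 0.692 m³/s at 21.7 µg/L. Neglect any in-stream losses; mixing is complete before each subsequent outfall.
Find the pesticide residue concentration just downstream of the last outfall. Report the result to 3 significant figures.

15.6 µg/L

Outfall 1: combined Q = 61.91 m³/s; C = (56.00·0.1700 + 5.910·41.40)/61.91 = 4.106 µg/L.
Outfall 2: combined Q = 70.11 m³/s; C = (61.91·4.106 + 8.200·102.0)/70.11 = 15.56 µg/L.
Outfall 3: combined Q = 70.80 m³/s; C = (70.11·15.56 + 0.6920·21.70)/70.80 = 15.62 µg/L.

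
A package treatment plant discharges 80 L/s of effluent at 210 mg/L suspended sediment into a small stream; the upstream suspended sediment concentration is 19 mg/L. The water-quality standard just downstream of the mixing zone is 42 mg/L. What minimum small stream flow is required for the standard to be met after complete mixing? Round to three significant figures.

584 L/s

Set C_mix = 42: (Q·19.00 + 80.00·210.0) / (Q + 80.00) = 42
→ Q = 80.00·(210.0 − 42)/(42 − 19.00) = 584.3 L/s.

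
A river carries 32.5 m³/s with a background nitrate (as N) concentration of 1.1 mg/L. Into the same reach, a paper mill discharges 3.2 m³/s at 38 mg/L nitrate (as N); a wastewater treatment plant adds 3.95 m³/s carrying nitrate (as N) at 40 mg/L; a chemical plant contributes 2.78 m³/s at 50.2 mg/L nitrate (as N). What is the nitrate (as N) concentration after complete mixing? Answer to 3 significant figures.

10.7 mg/L

After mixing, C = (32.50·1.100 + 3.200·38.00 + 3.950·40.00 + 2.780·50.20) / 42.43 = 454.9/42.43 = 10.72 mg/L.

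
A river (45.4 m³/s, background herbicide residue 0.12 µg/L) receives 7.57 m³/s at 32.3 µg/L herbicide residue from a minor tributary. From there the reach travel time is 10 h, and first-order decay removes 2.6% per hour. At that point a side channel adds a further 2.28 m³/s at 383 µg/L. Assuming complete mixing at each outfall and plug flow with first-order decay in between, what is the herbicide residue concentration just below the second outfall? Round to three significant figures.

19.3 µg/L

After mixing, C = (45.40·0.1200 + 7.570·32.30) / 52.97 = 250.0/52.97 = 4.719 µg/L; combined flow 52.97 m³/s.
2.6%/h lost → k = −ln(1 − 0.026) = 0.02634 h⁻¹.
Decay over the reach: 4.719·exp(−kt) = 4.719·0.7684 = 3.626 µg/L.
At the second outfall, C = (52.97·3.626 + 2.280·383.0) / (52.97 + 2.280) = 19.28 µg/L.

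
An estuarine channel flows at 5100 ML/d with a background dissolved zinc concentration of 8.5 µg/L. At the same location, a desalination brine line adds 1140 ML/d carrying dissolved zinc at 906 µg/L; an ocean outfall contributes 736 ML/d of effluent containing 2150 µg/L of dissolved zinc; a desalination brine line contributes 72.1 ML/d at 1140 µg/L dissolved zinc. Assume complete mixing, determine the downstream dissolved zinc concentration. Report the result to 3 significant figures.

Mass balance: C = (5100·8.500 + 1140·906.0 + 736.0·2150 + 72.10·1140) / 7048 = 2741000/7048 = 388.9 µg/L.

389 µg/L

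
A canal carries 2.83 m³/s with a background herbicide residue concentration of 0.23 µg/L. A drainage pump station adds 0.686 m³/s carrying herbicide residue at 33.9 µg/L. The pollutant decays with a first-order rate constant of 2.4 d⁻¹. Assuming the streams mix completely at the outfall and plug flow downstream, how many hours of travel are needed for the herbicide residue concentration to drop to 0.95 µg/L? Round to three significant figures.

19.7 h

Flow-weighted average: C = (2.830·0.2300 + 0.6860·33.90) / 3.516 = 23.91/3.516 = 6.799 µg/L.
6.799·exp(−k·t) = 0.95 → t = ln(6.799/0.95)/k = 70850 s = 19.68 h.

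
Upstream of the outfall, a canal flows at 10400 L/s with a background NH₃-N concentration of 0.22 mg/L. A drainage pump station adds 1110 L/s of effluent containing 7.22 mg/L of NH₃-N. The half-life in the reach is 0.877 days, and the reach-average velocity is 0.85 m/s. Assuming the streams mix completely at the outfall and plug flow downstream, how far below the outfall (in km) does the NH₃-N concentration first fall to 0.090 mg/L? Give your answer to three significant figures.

213 km

Conservation of mass: C = (10400·0.2200 + 1110·7.220) / 11510 = 10300/11510 = 0.8951 mg/L.
Half-life 0.877 d → k = ln 2 / 0.877 = 0.7904 d⁻¹.
Set 0.8951·exp(−k·t) = 0.090 → t = ln(0.8951/0.090)/k = 251100 s = 69.75 h.
Distance = v·t = 0.85·251100 = 213400 m = 213.4 km.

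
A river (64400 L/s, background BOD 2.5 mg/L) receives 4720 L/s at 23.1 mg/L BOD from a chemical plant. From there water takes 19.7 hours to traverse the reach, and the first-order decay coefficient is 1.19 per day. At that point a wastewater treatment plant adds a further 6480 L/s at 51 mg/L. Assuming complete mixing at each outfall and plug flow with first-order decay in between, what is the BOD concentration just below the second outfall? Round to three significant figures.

Mixed concentration C = ΣQC/ΣQ = (64400·2.500 + 4720·23.10) / 69120 = 270000/69120 = 3.907 mg/L; combined flow 69120 L/s.
Applying C = C₀e^(−kt): 3.907 × 0.3765 = 1.471 mg/L.
Second outfall: C = (69120·1.471 + 6480·51.00)/75600 = 5.716 mg/L.

5.72 mg/L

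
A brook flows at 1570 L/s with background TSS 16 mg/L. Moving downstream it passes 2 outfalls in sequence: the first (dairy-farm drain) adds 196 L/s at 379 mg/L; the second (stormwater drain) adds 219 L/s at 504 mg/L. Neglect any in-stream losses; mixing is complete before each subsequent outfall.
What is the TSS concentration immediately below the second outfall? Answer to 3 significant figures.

106 mg/L

Below outfall 1: Q → 1766 L/s, C = (1570·16.00 + 196.0·379.0)/1766 = 56.29 mg/L.
Below outfall 2: Q → 1985 L/s, C = (1766·56.29 + 219.0·504.0)/1985 = 105.7 mg/L.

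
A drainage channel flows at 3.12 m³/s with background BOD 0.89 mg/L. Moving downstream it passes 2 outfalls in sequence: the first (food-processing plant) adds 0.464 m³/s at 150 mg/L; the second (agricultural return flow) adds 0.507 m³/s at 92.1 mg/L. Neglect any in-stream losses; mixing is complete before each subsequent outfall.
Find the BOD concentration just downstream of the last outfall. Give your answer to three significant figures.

After outfall 1: Q = 3.120 + 0.4640 = 3.584 m³/s; C = (3.120·0.8900 + 0.4640·150.0)/3.584 = 20.19 mg/L.
After outfall 2: Q = 3.584 + 0.5070 = 4.091 m³/s; C = (3.584·20.19 + 0.5070·92.10)/4.091 = 29.11 mg/L.

29.1 mg/L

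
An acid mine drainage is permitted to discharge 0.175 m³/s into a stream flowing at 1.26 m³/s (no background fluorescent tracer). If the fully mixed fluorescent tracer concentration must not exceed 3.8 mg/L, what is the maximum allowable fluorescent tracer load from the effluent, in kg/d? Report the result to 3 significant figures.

Mass balance at the limit: 1.260·0 + 0.1750·Cₑ = 1.435·3.8 → Cₑ = 31.16 mg/L.
Load = 0.1750 m³/s × 31.16 g/m³ × 86 400 s/d = 471.1 kg/d.

471 kg/d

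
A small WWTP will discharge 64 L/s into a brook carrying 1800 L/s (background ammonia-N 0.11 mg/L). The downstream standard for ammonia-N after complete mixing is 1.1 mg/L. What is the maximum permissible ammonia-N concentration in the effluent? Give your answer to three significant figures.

28.9 mg/L

At the limit, (Qr·Cr + Qe·Cₑ)/(Qr + Qe) = 1.1:
Cₑ = (1864·1.1 − 1800·0.1100) / 64.00 = 28.94 mg/L.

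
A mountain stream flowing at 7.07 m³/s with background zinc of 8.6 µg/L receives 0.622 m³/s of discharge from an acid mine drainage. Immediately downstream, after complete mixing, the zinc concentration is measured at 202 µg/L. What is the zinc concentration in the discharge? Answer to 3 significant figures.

2400 µg/L

Mass balance: 7.070·8.600 + 0.6220·Cₑ = 7.692·202.0
→ Cₑ = (7.692·202.0 − 7.070·8.600) / 0.6220 = 2400 µg/L.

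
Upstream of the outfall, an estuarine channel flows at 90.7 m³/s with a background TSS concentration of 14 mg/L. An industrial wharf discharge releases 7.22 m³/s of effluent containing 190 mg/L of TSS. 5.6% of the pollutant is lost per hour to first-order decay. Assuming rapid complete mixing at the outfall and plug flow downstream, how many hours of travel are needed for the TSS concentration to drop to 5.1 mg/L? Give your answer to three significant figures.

Flow-weighted average: C = (90.70·14.00 + 7.220·190.0) / 97.92 = 2642/97.92 = 26.98 mg/L.
5.6%/h lost → k = −ln(1 − 0.056) = 0.05763 h⁻¹.
26.98·exp(−k·t) = 5.1 → t = ln(26.98/5.1)/k = 104100 s = 28.90 h.

28.9 h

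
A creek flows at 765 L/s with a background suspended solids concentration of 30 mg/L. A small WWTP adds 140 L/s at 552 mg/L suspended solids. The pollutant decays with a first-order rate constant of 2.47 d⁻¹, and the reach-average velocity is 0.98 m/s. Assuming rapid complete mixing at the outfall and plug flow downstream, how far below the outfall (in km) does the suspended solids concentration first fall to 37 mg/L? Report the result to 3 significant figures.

Flow-weighted average: C = (765.0·30.00 + 140.0·552.0) / 905.0 = 100200/905.0 = 110.8 mg/L.
Set 110.8·exp(−k·t) = 37 → t = ln(110.8/37)/k = 38350 s = 10.65 h.
Distance = v·t = 0.98·38350 = 37580 m = 37.58 km.

37.6 km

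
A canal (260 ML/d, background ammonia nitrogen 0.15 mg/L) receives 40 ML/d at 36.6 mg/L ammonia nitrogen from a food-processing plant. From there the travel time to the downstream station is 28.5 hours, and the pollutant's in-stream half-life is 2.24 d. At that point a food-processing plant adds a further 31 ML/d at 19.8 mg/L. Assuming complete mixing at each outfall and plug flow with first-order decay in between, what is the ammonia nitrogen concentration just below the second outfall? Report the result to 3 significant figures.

5.00 mg/L

Conservation of mass: C = (260.0·0.1500 + 40.00·36.60) / 300.0 = 1503/300.0 = 5.010 mg/L; combined flow 300.0 ML/d.
Half-life 2.24 d → k = ln 2 / 2.24 = 0.3094 d⁻¹.
First-order decay: C = 5.010·exp(−k·t) = 5.010·0.6925 = 3.469 mg/L.
Second outfall: C = (300.0·3.469 + 31.00·19.80)/331.0 = 4.999 mg/L.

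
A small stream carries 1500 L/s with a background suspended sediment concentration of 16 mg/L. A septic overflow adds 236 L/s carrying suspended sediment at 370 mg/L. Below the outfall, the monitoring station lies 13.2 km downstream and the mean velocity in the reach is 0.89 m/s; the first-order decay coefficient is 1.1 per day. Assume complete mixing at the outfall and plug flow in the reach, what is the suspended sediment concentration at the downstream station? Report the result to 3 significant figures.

Mass balance: C = (1500·16.00 + 236.0·370.0) / 1736 = 111300/1736 = 64.12 mg/L.
Travel time t = 13.2·1000 / 0.89 = 14830 s = 4.120 h.
Decay over the reach: 64.12·exp(−kt) = 64.12·0.8279 = 53.09 mg/L.

53.1 mg/L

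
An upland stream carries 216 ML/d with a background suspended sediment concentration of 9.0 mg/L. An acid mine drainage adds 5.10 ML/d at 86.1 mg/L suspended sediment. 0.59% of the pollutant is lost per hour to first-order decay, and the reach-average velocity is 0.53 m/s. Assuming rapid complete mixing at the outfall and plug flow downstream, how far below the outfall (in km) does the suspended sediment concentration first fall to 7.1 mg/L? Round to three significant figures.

135 km

Flow-weighted average: C = (216.0·9.000 + 5.100·86.10) / 221.1 = 2383/221.1 = 10.78 mg/L.
0.59%/h lost → k = −ln(1 − 0.0059) = 0.005917 h⁻¹.
Set 10.78·exp(−k·t) = 7.1 → t = ln(10.78/7.1)/k = 254000 s = 70.55 h.
Distance = v·t = 0.53·254000 = 134600 m = 134.6 km.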